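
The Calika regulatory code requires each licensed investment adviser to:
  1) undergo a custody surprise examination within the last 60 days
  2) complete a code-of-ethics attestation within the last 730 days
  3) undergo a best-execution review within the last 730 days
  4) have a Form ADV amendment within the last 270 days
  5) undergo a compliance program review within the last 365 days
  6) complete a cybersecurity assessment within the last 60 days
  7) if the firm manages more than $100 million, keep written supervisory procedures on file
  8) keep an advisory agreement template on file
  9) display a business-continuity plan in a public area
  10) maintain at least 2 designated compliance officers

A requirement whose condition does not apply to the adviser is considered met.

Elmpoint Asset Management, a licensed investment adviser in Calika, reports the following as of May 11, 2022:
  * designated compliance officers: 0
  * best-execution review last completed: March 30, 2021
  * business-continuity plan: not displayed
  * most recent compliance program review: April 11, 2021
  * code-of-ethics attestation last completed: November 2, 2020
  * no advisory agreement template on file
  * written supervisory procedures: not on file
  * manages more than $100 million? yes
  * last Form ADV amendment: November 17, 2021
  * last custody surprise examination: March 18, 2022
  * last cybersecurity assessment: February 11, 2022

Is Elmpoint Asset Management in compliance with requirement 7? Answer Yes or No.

7. condition 'manages more than $100 million' holds; written supervisory procedures absent → not met

No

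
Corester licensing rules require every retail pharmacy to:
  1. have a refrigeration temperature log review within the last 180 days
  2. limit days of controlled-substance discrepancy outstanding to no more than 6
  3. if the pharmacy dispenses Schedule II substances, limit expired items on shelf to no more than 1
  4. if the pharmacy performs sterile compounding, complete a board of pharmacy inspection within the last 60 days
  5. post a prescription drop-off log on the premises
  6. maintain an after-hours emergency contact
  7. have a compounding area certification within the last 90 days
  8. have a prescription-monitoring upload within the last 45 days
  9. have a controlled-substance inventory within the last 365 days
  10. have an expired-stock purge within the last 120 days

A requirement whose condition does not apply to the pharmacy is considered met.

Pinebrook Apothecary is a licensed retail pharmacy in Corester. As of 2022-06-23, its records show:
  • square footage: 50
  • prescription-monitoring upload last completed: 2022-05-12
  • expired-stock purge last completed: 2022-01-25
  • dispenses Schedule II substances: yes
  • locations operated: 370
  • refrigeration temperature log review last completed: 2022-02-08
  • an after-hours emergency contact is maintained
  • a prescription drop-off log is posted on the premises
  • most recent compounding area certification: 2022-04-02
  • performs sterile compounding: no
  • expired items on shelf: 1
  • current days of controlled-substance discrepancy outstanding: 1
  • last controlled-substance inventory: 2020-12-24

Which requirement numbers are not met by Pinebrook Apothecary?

9, 10

1. refrigeration temperature log review 135 days ago vs limit 180 → met
2. days of controlled-substance discrepancy outstanding 1 ≤ 6 → met
3. condition 'dispenses Schedule II substances' holds; expired items on shelf 1 ≤ 1 → met
4. condition 'performs sterile compounding' does not hold → requirement n/a → met
5. prescription drop-off log present → met
6. after-hours emergency contact present → met
7. compounding area certification 82 days ago vs limit 90 → met
8. prescription-monitoring upload 42 days ago vs limit 45 → met
9. controlled-substance inventory 546 days ago vs limit 365 → not met
10. expired-stock purge 149 days ago vs limit 120 → not met
Not met: 9, 10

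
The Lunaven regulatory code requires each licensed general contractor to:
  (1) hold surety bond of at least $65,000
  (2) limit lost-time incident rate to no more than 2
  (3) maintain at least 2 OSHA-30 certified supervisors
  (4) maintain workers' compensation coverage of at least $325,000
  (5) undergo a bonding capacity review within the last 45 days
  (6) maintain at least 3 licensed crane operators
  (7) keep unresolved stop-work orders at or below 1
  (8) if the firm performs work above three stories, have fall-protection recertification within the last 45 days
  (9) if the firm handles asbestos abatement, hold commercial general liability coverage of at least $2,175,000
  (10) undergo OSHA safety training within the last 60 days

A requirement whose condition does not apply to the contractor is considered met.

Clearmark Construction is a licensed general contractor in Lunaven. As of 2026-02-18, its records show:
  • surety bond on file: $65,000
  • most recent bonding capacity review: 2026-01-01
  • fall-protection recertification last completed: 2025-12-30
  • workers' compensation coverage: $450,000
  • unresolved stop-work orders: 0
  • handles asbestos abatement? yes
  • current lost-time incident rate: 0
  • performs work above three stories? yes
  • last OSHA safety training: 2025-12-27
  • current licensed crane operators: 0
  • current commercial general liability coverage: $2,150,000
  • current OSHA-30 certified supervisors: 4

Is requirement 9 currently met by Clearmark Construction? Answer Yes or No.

9. condition 'handles asbestos abatement' holds; commercial general liability coverage $2,150,000 < $2,175,000 → not met

No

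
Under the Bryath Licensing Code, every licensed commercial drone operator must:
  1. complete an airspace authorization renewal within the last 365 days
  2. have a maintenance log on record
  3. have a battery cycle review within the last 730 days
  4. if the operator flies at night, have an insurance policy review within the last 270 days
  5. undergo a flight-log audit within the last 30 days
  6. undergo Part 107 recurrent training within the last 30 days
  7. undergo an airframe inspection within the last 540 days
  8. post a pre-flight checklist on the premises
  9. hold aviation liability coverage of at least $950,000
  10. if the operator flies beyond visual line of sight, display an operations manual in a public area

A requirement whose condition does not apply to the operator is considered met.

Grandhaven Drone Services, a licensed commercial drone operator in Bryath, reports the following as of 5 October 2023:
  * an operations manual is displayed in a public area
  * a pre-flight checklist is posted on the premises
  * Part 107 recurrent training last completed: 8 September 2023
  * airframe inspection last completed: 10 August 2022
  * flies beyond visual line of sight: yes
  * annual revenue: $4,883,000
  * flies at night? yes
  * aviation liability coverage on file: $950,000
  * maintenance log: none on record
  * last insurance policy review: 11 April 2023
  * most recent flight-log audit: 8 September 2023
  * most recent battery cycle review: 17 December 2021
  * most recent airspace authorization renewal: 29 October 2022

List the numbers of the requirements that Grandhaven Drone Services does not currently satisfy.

1. airspace authorization renewal 341 days ago vs limit 365 → met
2. maintenance log absent → not met
3. battery cycle review 657 days ago vs limit 730 → met
4. condition 'flies at night' holds; insurance policy review 177 days ago vs limit 270 → met
5. flight-log audit 27 days ago vs limit 30 → met
6. Part 107 recurrent training 27 days ago vs limit 30 → met
7. airframe inspection 421 days ago vs limit 540 → met
8. pre-flight checklist present → met
9. aviation liability coverage $950,000 ≥ $950,000 → met
10. condition 'flies beyond visual line of sight' holds; operations manual present → met
Not met: 2

2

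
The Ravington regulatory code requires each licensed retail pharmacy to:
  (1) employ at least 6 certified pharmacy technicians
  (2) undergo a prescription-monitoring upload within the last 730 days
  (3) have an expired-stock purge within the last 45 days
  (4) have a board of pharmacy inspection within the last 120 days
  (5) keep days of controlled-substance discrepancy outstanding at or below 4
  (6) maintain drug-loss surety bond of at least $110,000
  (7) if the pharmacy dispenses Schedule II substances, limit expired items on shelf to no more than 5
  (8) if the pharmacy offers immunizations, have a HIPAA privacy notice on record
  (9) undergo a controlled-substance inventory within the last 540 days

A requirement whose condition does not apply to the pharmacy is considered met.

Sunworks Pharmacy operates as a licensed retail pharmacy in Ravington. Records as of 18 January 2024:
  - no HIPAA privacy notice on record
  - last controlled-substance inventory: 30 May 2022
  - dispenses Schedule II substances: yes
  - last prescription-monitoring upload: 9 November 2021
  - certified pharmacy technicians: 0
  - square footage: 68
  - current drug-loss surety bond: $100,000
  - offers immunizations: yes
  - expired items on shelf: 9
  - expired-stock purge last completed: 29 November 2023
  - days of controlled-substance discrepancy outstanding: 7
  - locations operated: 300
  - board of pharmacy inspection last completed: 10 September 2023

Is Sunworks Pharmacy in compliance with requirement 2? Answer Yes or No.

2. prescription-monitoring upload 800 days ago vs limit 730 → not met

No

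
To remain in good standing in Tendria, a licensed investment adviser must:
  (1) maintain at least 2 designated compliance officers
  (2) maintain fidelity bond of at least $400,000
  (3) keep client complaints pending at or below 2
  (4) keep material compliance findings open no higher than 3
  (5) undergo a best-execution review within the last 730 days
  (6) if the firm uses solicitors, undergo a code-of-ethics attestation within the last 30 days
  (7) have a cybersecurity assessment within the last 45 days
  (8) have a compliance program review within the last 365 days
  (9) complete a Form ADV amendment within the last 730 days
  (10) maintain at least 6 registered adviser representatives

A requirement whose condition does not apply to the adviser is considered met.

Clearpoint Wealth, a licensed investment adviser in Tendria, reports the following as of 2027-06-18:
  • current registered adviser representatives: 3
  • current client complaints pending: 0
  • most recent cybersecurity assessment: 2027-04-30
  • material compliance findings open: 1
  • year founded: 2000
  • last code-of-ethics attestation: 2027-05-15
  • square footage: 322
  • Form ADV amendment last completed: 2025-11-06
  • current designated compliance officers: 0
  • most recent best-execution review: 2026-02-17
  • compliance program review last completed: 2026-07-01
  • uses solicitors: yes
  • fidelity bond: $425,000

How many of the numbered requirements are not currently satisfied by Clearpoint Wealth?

4

1. designated compliance officers 0 < 2 → not met
2. fidelity bond $425,000 ≥ $400,000 → met
3. client complaints pending 0 ≤ 2 → met
4. material compliance findings open 1 ≤ 3 → met
5. best-execution review 486 days ago vs limit 730 → met
6. condition 'uses solicitors' holds; code-of-ethics attestation 34 days ago vs limit 30 → not met
7. cybersecurity assessment 49 days ago vs limit 45 → not met
8. compliance program review 352 days ago vs limit 365 → met
9. Form ADV amendment 589 days ago vs limit 730 → met
10. registered adviser representatives 3 < 6 → not met
Not met: 4 of 10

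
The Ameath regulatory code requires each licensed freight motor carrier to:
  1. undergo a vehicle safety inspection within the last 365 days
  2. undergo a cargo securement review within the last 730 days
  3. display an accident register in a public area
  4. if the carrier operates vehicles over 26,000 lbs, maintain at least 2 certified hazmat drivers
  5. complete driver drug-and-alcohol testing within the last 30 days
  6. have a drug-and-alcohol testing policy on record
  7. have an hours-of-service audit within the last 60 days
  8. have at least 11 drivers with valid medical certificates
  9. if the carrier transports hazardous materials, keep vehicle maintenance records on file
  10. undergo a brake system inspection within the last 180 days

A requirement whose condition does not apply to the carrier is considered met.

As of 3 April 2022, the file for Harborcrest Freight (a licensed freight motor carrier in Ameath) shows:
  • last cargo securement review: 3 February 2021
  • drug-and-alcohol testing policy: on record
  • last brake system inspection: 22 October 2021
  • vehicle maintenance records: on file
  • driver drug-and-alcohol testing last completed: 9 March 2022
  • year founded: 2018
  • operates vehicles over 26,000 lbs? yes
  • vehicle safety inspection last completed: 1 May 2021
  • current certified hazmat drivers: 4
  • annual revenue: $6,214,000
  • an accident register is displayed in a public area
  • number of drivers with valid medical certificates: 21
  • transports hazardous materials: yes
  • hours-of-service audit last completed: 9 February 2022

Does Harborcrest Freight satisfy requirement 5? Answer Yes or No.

Yes

5. driver drug-and-alcohol testing 25 days ago vs limit 30 → met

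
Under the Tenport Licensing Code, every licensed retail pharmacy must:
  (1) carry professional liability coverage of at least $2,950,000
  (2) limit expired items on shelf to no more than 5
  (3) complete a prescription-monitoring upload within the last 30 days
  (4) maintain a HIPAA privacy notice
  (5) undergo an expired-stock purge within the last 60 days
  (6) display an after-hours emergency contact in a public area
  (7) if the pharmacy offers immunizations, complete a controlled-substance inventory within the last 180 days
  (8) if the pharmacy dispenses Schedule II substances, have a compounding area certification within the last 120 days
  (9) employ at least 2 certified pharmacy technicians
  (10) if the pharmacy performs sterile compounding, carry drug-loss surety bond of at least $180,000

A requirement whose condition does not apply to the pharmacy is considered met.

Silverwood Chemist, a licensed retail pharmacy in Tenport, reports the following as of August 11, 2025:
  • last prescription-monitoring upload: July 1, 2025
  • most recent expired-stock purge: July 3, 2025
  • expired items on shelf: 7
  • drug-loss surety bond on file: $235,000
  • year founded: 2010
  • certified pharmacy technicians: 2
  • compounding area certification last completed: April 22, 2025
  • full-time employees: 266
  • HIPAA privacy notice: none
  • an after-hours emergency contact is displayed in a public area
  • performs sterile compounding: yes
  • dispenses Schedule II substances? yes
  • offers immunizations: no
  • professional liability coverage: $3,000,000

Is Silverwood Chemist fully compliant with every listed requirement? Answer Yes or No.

1. professional liability coverage $3,000,000 ≥ $2,950,000 → met
2. expired items on shelf 7 > 5 → not met
3. prescription-monitoring upload 41 days ago vs limit 30 → not met
4. HIPAA privacy notice absent → not met
5. expired-stock purge 39 days ago vs limit 60 → met
6. after-hours emergency contact present → met
7. condition 'offers immunizations' does not hold → requirement n/a → met
8. condition 'dispenses Schedule II substances' holds; compounding area certification 111 days ago vs limit 120 → met
9. certified pharmacy technicians 2 ≥ 2 → met
10. condition 'performs sterile compounding' holds; drug-loss surety bond $235,000 ≥ $180,000 → met
Not met: 2, 3, 4

No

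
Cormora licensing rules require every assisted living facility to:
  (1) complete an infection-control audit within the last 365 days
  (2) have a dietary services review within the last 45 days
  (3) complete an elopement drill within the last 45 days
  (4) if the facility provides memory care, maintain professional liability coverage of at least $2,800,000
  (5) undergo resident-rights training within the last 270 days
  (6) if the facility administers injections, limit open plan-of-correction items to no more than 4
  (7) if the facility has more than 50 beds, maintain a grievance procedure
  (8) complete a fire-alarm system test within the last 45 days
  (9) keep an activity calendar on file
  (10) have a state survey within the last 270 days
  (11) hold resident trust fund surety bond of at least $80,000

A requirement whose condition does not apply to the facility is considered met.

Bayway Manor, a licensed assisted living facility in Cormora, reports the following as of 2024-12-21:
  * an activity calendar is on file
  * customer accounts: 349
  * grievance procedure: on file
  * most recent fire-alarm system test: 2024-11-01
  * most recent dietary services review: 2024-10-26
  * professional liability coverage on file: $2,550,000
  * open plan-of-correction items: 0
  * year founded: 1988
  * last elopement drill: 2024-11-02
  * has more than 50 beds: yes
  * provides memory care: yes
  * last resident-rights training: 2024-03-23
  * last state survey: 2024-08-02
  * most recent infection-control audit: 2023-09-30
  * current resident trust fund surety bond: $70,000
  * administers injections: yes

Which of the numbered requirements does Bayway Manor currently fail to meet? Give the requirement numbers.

1, 2, 3, 4, 5, 8, 11

1. infection-control audit 448 days ago vs limit 365 → not met
2. dietary services review 56 days ago vs limit 45 → not met
3. elopement drill 49 days ago vs limit 45 → not met
4. condition 'provides memory care' holds; professional liability coverage $2,550,000 < $2,800,000 → not met
5. resident-rights training 273 days ago vs limit 270 → not met
6. condition 'administers injections' holds; open plan-of-correction items 0 ≤ 4 → met
7. condition 'has more than 50 beds' holds; grievance procedure present → met
8. fire-alarm system test 50 days ago vs limit 45 → not met
9. activity calendar present → met
10. state survey 141 days ago vs limit 270 → met
11. resident trust fund surety bond $70,000 < $80,000 → not met
Not met: 1, 2, 3, 4, 5, 8, 11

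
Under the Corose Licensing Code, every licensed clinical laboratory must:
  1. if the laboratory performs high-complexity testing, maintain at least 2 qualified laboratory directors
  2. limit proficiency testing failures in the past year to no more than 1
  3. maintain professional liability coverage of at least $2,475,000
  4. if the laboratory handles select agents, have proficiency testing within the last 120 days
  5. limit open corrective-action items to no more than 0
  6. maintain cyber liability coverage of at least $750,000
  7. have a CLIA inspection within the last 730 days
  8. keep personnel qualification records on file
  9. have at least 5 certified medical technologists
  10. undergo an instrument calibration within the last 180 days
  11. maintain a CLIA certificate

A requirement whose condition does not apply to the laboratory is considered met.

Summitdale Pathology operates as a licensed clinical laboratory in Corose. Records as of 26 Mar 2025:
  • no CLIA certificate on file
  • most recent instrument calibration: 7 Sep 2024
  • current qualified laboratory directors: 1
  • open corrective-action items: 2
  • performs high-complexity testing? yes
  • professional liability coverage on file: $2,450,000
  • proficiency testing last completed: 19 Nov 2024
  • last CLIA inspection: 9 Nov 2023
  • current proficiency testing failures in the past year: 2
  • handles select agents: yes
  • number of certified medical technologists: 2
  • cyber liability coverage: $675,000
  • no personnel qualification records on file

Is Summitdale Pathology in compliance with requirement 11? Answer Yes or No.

11. CLIA certificate absent → not met

No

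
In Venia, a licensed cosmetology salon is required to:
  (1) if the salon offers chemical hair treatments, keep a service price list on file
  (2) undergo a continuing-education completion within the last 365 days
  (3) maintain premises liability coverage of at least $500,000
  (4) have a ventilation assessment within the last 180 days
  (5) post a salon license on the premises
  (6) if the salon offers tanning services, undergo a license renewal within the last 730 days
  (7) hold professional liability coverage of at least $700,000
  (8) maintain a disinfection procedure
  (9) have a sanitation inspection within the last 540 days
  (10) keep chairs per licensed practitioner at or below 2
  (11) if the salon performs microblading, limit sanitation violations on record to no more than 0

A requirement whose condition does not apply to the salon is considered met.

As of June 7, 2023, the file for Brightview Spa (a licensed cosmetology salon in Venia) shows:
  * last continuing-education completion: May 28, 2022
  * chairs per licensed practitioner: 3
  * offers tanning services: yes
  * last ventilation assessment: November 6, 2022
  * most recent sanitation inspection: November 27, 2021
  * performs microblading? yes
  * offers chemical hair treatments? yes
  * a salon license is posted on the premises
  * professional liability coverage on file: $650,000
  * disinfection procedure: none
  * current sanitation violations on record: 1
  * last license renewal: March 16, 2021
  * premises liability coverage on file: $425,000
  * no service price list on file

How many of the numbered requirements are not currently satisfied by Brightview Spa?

1. condition 'offers chemical hair treatments' holds; service price list absent → not met
2. continuing-education completion 375 days ago vs limit 365 → not met
3. premises liability coverage $425,000 < $500,000 → not met
4. ventilation assessment 213 days ago vs limit 180 → not met
5. salon license present → met
6. condition 'offers tanning services' holds; license renewal 813 days ago vs limit 730 → not met
7. professional liability coverage $650,000 < $700,000 → not met
8. disinfection procedure absent → not met
9. sanitation inspection 557 days ago vs limit 540 → not met
10. chairs per licensed practitioner 3 > 2 → not met
11. condition 'performs microblading' holds; sanitation violations on record 1 > 0 → not met
Not met: 10 of 11

10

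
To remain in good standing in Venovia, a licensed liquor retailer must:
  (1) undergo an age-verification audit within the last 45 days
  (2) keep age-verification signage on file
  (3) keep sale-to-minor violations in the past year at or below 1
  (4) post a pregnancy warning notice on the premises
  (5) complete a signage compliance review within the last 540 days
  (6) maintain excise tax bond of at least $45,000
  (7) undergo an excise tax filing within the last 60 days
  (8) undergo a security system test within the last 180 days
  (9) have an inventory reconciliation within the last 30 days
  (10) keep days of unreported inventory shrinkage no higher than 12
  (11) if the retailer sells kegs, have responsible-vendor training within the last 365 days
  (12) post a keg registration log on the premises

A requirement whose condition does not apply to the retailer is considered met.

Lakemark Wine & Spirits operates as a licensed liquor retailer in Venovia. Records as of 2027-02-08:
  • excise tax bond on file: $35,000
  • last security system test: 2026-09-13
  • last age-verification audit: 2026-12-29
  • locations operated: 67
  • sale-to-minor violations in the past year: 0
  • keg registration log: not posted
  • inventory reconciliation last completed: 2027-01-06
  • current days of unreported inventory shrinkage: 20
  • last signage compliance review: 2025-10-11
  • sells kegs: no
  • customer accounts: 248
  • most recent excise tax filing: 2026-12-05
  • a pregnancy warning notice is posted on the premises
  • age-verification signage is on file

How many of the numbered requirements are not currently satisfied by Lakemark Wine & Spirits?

5

1. age-verification audit 41 days ago vs limit 45 → met
2. age-verification signage present → met
3. sale-to-minor violations in the past year 0 ≤ 1 → met
4. pregnancy warning notice present → met
5. signage compliance review 485 days ago vs limit 540 → met
6. excise tax bond $35,000 < $45,000 → not met
7. excise tax filing 65 days ago vs limit 60 → not met
8. security system test 148 days ago vs limit 180 → met
9. inventory reconciliation 33 days ago vs limit 30 → not met
10. days of unreported inventory shrinkage 20 > 12 → not met
11. condition 'sells kegs' does not hold → requirement n/a → met
12. keg registration log absent → not met
Not met: 5 of 12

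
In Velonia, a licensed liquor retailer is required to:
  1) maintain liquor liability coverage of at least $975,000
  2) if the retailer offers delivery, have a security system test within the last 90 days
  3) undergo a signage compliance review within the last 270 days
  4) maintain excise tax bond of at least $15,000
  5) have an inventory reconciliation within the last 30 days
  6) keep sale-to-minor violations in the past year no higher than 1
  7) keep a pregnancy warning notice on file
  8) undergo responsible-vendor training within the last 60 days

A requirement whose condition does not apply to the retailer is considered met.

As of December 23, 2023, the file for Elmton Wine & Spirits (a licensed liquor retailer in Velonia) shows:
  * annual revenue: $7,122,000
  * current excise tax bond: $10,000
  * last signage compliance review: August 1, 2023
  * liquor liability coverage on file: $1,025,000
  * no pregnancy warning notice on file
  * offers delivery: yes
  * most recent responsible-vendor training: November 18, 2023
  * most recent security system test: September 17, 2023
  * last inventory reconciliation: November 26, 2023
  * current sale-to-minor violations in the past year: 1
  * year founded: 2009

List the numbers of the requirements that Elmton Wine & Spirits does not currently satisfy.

2, 4, 7

1. liquor liability coverage $1,025,000 ≥ $975,000 → met
2. condition 'offers delivery' holds; security system test 97 days ago vs limit 90 → not met
3. signage compliance review 144 days ago vs limit 270 → met
4. excise tax bond $10,000 < $15,000 → not met
5. inventory reconciliation 27 days ago vs limit 30 → met
6. sale-to-minor violations in the past year 1 ≤ 1 → met
7. pregnancy warning notice absent → not met
8. responsible-vendor training 35 days ago vs limit 60 → met
Not met: 2, 4, 7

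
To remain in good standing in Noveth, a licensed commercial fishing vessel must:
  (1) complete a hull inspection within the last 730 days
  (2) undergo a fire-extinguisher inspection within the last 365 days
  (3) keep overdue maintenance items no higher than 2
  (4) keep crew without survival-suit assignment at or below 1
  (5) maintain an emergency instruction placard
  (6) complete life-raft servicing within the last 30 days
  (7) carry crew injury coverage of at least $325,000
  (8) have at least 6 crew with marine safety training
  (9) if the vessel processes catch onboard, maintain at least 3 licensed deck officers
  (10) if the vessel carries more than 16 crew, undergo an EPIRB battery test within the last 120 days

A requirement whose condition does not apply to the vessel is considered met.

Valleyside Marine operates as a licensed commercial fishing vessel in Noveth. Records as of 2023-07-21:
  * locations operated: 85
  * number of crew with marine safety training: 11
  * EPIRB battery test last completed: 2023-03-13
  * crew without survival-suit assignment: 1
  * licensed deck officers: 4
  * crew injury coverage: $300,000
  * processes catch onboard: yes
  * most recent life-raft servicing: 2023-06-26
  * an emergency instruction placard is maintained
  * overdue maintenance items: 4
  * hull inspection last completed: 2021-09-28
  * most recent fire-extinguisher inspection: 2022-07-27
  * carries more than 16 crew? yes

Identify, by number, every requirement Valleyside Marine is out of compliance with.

3, 7, 10

1. hull inspection 661 days ago vs limit 730 → met
2. fire-extinguisher inspection 359 days ago vs limit 365 → met
3. overdue maintenance items 4 > 2 → not met
4. crew without survival-suit assignment 1 ≤ 1 → met
5. emergency instruction placard present → met
6. life-raft servicing 25 days ago vs limit 30 → met
7. crew injury coverage $300,000 < $325,000 → not met
8. crew with marine safety training 11 ≥ 6 → met
9. condition 'processes catch onboard' holds; licensed deck officers 4 ≥ 3 → met
10. condition 'carries more than 16 crew' holds; EPIRB battery test 130 days ago vs limit 120 → not met
Not met: 3, 7, 10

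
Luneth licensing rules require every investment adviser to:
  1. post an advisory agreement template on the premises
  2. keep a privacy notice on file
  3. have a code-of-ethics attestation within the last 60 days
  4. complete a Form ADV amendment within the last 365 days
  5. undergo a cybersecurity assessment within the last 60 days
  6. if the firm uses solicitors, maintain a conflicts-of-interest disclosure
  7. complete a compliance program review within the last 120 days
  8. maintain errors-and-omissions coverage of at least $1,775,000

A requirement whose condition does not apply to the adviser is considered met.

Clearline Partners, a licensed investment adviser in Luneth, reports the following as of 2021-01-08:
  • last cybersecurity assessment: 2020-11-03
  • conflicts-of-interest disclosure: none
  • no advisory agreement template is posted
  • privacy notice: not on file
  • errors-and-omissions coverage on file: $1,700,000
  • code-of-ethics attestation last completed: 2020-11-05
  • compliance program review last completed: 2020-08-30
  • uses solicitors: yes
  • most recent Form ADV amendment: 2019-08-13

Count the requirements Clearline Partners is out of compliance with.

1. advisory agreement template absent → not met
2. privacy notice absent → not met
3. code-of-ethics attestation 64 days ago vs limit 60 → not met
4. Form ADV amendment 514 days ago vs limit 365 → not met
5. cybersecurity assessment 66 days ago vs limit 60 → not met
6. condition 'uses solicitors' holds; conflicts-of-interest disclosure absent → not met
7. compliance program review 131 days ago vs limit 120 → not met
8. errors-and-omissions coverage $1,700,000 < $1,775,000 → not met
Not met: 8 of 8

8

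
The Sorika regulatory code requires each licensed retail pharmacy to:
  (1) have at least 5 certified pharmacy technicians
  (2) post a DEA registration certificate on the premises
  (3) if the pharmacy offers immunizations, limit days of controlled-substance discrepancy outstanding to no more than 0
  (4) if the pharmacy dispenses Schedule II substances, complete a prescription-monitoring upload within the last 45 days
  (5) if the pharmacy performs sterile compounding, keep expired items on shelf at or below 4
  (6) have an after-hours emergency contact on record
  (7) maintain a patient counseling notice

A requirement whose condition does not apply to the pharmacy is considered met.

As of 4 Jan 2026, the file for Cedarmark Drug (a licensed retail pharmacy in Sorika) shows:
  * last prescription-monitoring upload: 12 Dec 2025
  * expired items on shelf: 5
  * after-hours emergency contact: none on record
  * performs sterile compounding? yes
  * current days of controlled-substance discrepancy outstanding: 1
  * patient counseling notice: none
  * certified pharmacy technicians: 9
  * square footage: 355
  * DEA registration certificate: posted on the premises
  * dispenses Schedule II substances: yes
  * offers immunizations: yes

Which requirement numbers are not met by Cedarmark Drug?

3, 5, 6, 7

1. certified pharmacy technicians 9 ≥ 5 → met
2. DEA registration certificate present → met
3. condition 'offers immunizations' holds; days of controlled-substance discrepancy outstanding 1 > 0 → not met
4. condition 'dispenses Schedule II substances' holds; prescription-monitoring upload 23 days ago vs limit 45 → met
5. condition 'performs sterile compounding' holds; expired items on shelf 5 > 4 → not met
6. after-hours emergency contact absent → not met
7. patient counseling notice absent → not met
Not met: 3, 5, 6, 7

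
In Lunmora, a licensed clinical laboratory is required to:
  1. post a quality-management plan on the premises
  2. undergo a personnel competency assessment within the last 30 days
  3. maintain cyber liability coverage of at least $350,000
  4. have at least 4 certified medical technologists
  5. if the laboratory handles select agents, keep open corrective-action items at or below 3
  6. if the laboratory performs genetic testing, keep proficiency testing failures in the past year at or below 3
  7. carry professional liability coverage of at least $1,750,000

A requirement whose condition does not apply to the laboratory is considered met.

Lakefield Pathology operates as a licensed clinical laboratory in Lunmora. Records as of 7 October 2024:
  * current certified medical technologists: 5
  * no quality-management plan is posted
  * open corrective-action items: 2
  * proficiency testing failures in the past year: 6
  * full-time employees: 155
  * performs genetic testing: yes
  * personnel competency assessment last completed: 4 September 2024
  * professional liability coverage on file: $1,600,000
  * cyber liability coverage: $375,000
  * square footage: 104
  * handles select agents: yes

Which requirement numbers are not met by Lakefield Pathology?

1. quality-management plan absent → not met
2. personnel competency assessment 33 days ago vs limit 30 → not met
3. cyber liability coverage $375,000 ≥ $350,000 → met
4. certified medical technologists 5 ≥ 4 → met
5. condition 'handles select agents' holds; open corrective-action items 2 ≤ 3 → met
6. condition 'performs genetic testing' holds; proficiency testing failures in the past year 6 > 3 → not met
7. professional liability coverage $1,600,000 < $1,750,000 → not met
Not met: 1, 2, 6, 7

1, 2, 6, 7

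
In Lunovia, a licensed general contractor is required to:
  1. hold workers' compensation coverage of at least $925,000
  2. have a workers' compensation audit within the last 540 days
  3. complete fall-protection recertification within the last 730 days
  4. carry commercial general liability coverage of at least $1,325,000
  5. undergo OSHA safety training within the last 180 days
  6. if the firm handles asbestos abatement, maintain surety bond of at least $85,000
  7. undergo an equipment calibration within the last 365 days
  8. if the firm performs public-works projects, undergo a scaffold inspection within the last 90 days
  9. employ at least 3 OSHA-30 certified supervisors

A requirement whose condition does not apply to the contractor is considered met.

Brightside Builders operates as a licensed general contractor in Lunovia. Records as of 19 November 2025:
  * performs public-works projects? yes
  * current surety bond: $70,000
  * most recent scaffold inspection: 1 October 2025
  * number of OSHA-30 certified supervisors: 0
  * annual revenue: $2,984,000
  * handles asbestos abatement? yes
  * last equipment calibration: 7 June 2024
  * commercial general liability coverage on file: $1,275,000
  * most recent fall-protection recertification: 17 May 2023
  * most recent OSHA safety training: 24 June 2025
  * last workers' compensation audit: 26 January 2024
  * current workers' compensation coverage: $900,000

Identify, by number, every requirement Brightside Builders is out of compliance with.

1, 2, 3, 4, 6, 7, 9

1. workers' compensation coverage $900,000 < $925,000 → not met
2. workers' compensation audit 663 days ago vs limit 540 → not met
3. fall-protection recertification 917 days ago vs limit 730 → not met
4. commercial general liability coverage $1,275,000 < $1,325,000 → not met
5. OSHA safety training 148 days ago vs limit 180 → met
6. condition 'handles asbestos abatement' holds; surety bond $70,000 < $85,000 → not met
7. equipment calibration 530 days ago vs limit 365 → not met
8. condition 'performs public-works projects' holds; scaffold inspection 49 days ago vs limit 90 → met
9. OSHA-30 certified supervisors 0 < 3 → not met
Not met: 1, 2, 3, 4, 6, 7, 9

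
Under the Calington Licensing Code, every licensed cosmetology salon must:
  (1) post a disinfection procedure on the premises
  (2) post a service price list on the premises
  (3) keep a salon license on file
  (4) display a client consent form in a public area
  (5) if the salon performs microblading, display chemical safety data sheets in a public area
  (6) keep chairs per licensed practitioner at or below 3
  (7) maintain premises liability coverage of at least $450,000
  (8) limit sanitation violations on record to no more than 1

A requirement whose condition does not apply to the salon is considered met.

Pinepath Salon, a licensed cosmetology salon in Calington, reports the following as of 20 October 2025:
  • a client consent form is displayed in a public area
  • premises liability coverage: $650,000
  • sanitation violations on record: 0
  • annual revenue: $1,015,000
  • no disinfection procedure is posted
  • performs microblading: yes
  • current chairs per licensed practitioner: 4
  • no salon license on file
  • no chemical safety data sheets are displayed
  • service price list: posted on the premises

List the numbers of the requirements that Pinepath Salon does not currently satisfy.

1, 3, 5, 6

1. disinfection procedure absent → not met
2. service price list present → met
3. salon license absent → not met
4. client consent form present → met
5. condition 'performs microblading' holds; chemical safety data sheets absent → not met
6. chairs per licensed practitioner 4 > 3 → not met
7. premises liability coverage $650,000 ≥ $450,000 → met
8. sanitation violations on record 0 ≤ 1 → met
Not met: 1, 3, 5, 6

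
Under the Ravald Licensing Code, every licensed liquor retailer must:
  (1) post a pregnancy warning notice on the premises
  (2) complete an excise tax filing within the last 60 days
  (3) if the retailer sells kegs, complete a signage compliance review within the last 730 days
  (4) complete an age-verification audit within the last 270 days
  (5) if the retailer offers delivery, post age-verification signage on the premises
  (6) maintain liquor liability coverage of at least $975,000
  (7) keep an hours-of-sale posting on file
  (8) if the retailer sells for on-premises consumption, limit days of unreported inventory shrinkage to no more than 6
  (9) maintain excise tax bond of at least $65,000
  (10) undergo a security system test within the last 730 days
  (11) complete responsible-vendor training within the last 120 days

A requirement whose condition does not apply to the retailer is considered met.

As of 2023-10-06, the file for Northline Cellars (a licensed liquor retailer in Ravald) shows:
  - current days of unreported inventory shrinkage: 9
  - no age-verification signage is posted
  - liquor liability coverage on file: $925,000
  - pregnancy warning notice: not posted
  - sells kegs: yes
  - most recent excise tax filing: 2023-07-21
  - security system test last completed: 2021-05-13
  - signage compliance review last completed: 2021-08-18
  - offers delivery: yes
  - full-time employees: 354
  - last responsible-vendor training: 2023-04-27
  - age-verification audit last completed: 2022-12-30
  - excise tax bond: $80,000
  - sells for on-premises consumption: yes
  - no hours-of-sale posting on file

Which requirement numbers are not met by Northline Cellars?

1, 2, 3, 4, 5, 6, 7, 8, 10, 11

1. pregnancy warning notice absent → not met
2. excise tax filing 77 days ago vs limit 60 → not met
3. condition 'sells kegs' holds; signage compliance review 779 days ago vs limit 730 → not met
4. age-verification audit 280 days ago vs limit 270 → not met
5. condition 'offers delivery' holds; age-verification signage absent → not met
6. liquor liability coverage $925,000 < $975,000 → not met
7. hours-of-sale posting absent → not met
8. condition 'sells for on-premises consumption' holds; days of unreported inventory shrinkage 9 > 6 → not met
9. excise tax bond $80,000 ≥ $65,000 → met
10. security system test 876 days ago vs limit 730 → not met
11. responsible-vendor training 162 days ago vs limit 120 → not met
Not met: 1, 2, 3, 4, 5, 6, 7, 8, 10, 11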